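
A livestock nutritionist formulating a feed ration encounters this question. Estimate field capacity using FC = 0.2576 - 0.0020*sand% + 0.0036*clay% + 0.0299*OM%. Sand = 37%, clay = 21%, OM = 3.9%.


FC = 0.2576 - 0.0020*37 + 0.0036*21 + 0.0299*3.9
   = 0.2576 - 0.0740 + 0.0756 + 0.1166
   = 0.3758


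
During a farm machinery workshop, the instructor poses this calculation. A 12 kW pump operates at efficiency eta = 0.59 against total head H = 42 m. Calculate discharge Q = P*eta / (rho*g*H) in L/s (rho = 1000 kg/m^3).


Q = (P * 1000 * eta) / (rho * g * H)
  = (12 * 1000 * 0.59) / (1000 * 9.81 * 42)
  = 7080 / 412020
  = 0.01718 m^3/s = 17.18 L/s


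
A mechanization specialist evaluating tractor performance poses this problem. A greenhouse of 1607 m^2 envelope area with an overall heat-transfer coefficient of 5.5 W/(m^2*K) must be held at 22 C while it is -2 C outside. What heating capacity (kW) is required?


dT = 22 - (-2) = 24 K
Q = U * A * dT
  = 5.5 * 1607 * 24
  = 212124 W = 212.12 kW


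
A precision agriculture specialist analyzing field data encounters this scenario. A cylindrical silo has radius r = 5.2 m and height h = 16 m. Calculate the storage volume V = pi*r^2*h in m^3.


V = pi * r^2 * h
  = pi * 5.2^2 * 16
  = pi * 27.04 * 16
  = 1359.18 m^3


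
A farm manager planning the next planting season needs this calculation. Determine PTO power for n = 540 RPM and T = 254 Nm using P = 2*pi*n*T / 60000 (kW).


P = 2*pi*n*T / 60000
  = 2*pi * 540 * 254 / 60000
  = 861801.70 / 60000
  = 14.36 kW


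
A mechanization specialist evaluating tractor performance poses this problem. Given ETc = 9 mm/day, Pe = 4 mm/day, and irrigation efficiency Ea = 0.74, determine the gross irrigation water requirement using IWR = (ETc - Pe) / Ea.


IWR = (ETc - Pe) / Ea
    = (9 - 4) / 0.74
    = 5 / 0.74
    = 6.76 mm/day


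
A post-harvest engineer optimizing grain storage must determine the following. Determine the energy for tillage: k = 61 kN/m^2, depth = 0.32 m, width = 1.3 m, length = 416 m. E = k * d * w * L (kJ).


E = k * d * w * L
  = 61 * 0.32 * 1.3 * 416
  = 10556.42 kJ


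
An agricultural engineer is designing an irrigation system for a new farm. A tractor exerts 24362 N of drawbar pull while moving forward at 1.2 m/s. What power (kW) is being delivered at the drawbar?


P = F * v / 1000
  = 24362 * 1.2 / 1000
  = 29234.40 / 1000
  = 29.23 kW


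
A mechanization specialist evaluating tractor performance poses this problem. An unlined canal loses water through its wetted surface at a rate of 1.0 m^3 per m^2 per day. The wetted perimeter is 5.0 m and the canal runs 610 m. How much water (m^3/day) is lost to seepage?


S = C * P * L
  = 1.0 * 5.0 * 610
  = 3050 m^3/day


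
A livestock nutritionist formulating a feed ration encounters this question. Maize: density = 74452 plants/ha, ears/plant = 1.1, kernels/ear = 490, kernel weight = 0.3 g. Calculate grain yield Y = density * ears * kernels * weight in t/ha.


Y = density * ears * kernels * kw
  = 74452 * 1.1 * 490 * 0.3 g/ha
  = 12038888.40 g/ha
  = 12038.89 kg/ha = 12.04 t/ha


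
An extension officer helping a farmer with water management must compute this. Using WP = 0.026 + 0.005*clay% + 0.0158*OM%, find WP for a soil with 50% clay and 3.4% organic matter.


WP = 0.026 + 0.005*50 + 0.0158*3.4
   = 0.026 + 0.2500 + 0.0537
   = 0.3297


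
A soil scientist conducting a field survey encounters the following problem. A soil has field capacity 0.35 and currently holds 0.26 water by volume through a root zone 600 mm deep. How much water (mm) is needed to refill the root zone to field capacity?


SMD = (FC - theta) * D
    = (0.35 - 0.26) * 600
    = 0.090 * 600
    = 54 mm


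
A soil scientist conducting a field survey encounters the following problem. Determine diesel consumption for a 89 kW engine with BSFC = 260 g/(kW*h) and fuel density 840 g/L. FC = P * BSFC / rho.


FC = P * BSFC / rho_fuel
   = 89 * 260 / 840
   = 23140 / 840
   = 27.55 L/h


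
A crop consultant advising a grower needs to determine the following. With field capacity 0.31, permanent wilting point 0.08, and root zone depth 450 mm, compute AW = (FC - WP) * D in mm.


AW = (FC - WP) * D
   = (0.31 - 0.08) * 450
   = 0.23 * 450
   = 103.50 mm


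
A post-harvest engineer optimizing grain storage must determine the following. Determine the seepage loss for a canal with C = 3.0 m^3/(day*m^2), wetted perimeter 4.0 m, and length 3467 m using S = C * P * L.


S = C * P * L
  = 3.0 * 4.0 * 3467
  = 41604 m^3/day


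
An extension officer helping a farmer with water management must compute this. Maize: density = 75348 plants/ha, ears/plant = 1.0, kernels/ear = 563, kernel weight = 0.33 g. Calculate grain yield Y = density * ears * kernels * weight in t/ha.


Y = density * ears * kernels * kw
  = 75348 * 1.0 * 563 * 0.33 g/ha
  = 13998904.92 g/ha
  = 13998.90 kg/ha = 14.00 t/ha


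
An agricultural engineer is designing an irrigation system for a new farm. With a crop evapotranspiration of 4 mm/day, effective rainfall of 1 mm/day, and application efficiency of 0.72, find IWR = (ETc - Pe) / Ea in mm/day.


IWR = (ETc - Pe) / Ea
    = (4 - 1) / 0.72
    = 3 / 0.72
    = 4.17 mm/day


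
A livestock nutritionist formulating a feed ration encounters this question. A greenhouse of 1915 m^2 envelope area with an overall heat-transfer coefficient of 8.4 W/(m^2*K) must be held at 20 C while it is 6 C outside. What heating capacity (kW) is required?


dT = 20 - (6) = 14 K
Q = U * A * dT
  = 8.4 * 1915 * 14
  = 225204 W = 225.20 kW


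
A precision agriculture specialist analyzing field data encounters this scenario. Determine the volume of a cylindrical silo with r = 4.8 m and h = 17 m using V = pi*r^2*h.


V = pi * r^2 * h
  = pi * 4.8^2 * 17
  = pi * 23.04 * 17
  = 1230.50 m^3


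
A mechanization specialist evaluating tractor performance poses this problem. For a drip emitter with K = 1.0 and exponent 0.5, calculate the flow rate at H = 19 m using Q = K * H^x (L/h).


Q = K * H^x
  = 1.0 * 19^0.5
  = 1.0 * 4.3589
  = 4.36 L/h


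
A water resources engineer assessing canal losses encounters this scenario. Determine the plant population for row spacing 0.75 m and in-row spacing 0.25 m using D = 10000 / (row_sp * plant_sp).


D = 10000 / (row_sp * plant_sp)
  = 10000 / (0.75 * 0.25)
  = 10000 / 0.1875
  = 53333.33 plants/ha


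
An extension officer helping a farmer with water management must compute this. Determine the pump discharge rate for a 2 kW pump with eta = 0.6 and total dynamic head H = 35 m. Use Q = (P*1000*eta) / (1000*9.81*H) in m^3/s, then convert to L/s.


Q = (P * 1000 * eta) / (rho * g * H)
  = (2 * 1000 * 0.6) / (1000 * 9.81 * 35)
  = 1200 / 343350
  = 0.00349 m^3/s = 3.49 L/s


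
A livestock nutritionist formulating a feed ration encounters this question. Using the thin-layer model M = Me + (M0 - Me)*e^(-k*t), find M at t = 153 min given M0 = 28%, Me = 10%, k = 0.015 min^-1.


M = Me + (M0 - Me) * e^(-k*t)
  = 10 + (28 - 10) * e^(-0.015*153)
  = 10 + 18 * e^(-2.295)
  = 10 + 18 * 0.10076
  = 10 + 1.8137
  = 11.81%


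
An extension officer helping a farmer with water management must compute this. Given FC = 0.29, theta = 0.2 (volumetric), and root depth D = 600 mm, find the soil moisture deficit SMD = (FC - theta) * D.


SMD = (FC - theta) * D
    = (0.29 - 0.2) * 600
    = 0.090 * 600
    = 54 mm


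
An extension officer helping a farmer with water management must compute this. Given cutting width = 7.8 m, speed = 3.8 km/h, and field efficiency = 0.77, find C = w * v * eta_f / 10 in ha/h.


C = w * v * eta_f / 10
  = 7.8 * 3.8 * 0.77 / 10
  = 22.82 / 10
  = 2.28 ha/h


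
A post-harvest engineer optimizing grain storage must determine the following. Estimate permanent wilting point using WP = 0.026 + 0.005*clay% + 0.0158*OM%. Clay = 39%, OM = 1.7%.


WP = 0.026 + 0.005*39 + 0.0158*1.7
   = 0.026 + 0.1950 + 0.0269
   = 0.2479


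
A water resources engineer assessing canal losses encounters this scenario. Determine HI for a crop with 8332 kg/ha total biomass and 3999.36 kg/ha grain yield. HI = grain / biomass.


HI = grain_yield / biomass
   = 3999.36 / 8332
   = 0.48


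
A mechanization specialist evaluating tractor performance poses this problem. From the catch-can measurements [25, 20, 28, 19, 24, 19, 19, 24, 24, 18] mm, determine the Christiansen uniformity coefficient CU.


xbar = 220 / 10 = 22
sum|xi - xbar| = 30
CU = 100 * (1 - 30 / (10 * 22))
   = 100 * (1 - 0.1364)
   = 86.36%


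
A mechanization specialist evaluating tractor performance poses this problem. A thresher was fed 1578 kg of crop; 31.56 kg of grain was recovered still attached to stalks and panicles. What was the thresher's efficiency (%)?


eta = (total - unthreshed) / total * 100
    = (1578 - 31.56) / 1578 * 100
    = 1546.44 / 1578 * 100
    = 98%


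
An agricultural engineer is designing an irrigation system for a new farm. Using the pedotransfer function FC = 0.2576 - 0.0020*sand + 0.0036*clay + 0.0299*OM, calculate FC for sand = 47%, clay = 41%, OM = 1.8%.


FC = 0.2576 - 0.0020*47 + 0.0036*41 + 0.0299*1.8
   = 0.2576 - 0.0940 + 0.1476 + 0.0538
   = 0.3650


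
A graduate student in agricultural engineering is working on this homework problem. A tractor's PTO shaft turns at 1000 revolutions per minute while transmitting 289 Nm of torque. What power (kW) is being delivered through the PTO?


P = 2*pi*n*T / 60000
  = 2*pi * 1000 * 289 / 60000
  = 1815840.55 / 60000
  = 30.26 kW


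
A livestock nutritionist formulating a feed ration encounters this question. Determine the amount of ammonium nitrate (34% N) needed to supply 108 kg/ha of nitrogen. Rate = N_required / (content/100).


Rate = N_required / (N_content / 100)
     = 108 / (34 / 100)
     = 108 / 0.34
     = 317.65 kg/ha


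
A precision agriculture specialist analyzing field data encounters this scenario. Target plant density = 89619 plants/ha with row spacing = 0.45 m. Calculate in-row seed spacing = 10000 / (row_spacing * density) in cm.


spacing = 10000 / (row_sp * density)
        = 10000 / (0.45 * 89619)
        = 10000 / 40328.55
        = 0.24796 m = 24.80 cm


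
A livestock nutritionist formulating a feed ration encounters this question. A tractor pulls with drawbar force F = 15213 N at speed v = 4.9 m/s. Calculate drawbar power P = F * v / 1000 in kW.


P = F * v / 1000
  = 15213 * 4.9 / 1000
  = 74543.70 / 1000
  = 74.54 kW


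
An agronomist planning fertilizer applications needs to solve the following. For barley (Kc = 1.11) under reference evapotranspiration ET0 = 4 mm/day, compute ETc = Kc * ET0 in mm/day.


ETc = Kc * ET0
    = 1.11 * 4
    = 4.44 mm/day


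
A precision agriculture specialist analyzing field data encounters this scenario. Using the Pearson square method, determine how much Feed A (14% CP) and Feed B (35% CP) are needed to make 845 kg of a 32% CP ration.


parts_A = CP_b - target = 35 - 32 = 3
parts_B = target - CP_a = 32 - 14 = 18
total_parts = 3 + 18 = 21
Feed A = 845 * 3 / 21 = 120.71 kg
Feed B = 845 * 18 / 21 = 724.29 kg

120.71 kg


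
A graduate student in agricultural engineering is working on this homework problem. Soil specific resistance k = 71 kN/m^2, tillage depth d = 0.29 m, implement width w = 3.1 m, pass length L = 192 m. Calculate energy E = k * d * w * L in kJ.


E = k * d * w * L
  = 71 * 0.29 * 3.1 * 192
  = 12255.17 kJ


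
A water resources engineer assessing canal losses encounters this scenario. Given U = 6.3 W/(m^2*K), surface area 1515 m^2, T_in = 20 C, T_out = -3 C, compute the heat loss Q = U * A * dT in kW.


dT = 20 - (-3) = 23 K
Q = U * A * dT
  = 6.3 * 1515 * 23
  = 219523.50 W = 219.52 kW


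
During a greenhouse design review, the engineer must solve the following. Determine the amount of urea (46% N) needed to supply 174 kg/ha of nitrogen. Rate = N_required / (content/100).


Rate = N_required / (N_content / 100)
     = 174 / (46 / 100)
     = 174 / 0.46
     = 378.26 kg/ha


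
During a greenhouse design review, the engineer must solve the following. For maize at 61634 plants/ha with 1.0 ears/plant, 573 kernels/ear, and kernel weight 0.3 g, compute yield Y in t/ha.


Y = density * ears * kernels * kw
  = 61634 * 1.0 * 573 * 0.3 g/ha
  = 10594884.60 g/ha
  = 10594.88 kg/ha = 10.59 t/ha


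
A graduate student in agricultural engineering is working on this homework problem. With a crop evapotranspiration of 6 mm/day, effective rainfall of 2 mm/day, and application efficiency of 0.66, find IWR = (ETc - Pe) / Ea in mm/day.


IWR = (ETc - Pe) / Ea
    = (6 - 2) / 0.66
    = 4 / 0.66
    = 6.06 mm/day


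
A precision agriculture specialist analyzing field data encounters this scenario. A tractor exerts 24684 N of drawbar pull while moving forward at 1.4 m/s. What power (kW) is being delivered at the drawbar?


P = F * v / 1000
  = 24684 * 1.4 / 1000
  = 34557.60 / 1000
  = 34.56 kW


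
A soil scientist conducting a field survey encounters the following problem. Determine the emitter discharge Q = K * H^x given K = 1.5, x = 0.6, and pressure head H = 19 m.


Q = K * H^x
  = 1.5 * 19^0.6
  = 1.5 * 5.8513
  = 8.78 L/h


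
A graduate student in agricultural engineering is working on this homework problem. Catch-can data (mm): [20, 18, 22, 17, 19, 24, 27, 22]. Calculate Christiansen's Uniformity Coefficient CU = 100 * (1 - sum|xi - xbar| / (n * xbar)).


xbar = 169 / 8 = 21.125
sum|xi - xbar| = 21
CU = 100 * (1 - 21 / (8 * 21.125))
   = 100 * (1 - 0.1243)
   = 87.57%


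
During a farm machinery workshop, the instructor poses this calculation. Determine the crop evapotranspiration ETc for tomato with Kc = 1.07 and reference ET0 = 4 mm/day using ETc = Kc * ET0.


ETc = Kc * ET0
    = 1.07 * 4
    = 4.28 mm/day


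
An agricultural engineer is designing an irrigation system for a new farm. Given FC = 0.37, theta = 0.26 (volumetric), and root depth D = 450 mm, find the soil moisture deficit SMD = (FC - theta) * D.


SMD = (FC - theta) * D
    = (0.37 - 0.26) * 450
    = 0.110 * 450
    = 49.50 mm


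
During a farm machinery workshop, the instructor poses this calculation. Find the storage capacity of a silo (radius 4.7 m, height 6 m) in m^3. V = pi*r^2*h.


V = pi * r^2 * h
  = pi * 4.7^2 * 6
  = pi * 22.09 * 6
  = 416.39 m^3


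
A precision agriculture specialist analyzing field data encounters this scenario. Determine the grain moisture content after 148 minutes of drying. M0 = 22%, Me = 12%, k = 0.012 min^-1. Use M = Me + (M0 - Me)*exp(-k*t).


M = Me + (M0 - Me) * e^(-k*t)
  = 12 + (22 - 12) * e^(-0.012*148)
  = 12 + 10 * e^(-1.776)
  = 12 + 10 * 0.16931
  = 12 + 1.6931
  = 13.69%


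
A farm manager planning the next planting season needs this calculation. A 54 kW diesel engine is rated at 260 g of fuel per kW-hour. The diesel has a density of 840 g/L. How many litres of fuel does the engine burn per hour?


FC = P * BSFC / rho_fuel
   = 54 * 260 / 840
   = 14040 / 840
   = 16.71 L/h


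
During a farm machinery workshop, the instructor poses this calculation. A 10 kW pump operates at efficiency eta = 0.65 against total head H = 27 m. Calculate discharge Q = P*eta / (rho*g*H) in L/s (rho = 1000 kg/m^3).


Q = (P * 1000 * eta) / (rho * g * H)
  = (10 * 1000 * 0.65) / (1000 * 9.81 * 27)
  = 6500 / 264870
  = 0.02454 m^3/s = 24.54 L/s


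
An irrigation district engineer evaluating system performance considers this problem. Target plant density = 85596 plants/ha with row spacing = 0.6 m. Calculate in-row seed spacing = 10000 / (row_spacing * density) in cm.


spacing = 10000 / (row_sp * density)
        = 10000 / (0.6 * 85596)
        = 10000 / 51357.60
        = 0.19471 m = 19.47 cm


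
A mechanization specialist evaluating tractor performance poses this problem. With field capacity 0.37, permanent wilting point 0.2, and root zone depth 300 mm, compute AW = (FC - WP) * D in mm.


AW = (FC - WP) * D
   = (0.37 - 0.2) * 300
   = 0.17 * 300
   = 51 mm


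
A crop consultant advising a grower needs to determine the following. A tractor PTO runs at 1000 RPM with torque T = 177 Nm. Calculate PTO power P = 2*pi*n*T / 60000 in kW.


P = 2*pi*n*T / 60000
  = 2*pi * 1000 * 177 / 60000
  = 1112123.80 / 60000
  = 18.54 kW


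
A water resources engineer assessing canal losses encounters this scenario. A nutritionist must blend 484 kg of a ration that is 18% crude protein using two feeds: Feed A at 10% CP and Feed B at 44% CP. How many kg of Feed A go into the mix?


parts_A = CP_b - target = 44 - 18 = 26
parts_B = target - CP_a = 18 - 10 = 8
total_parts = 26 + 8 = 34
Feed A = 484 * 26 / 34 = 370.12 kg
Feed B = 484 * 8 / 34 = 113.88 kg

370.12 kg


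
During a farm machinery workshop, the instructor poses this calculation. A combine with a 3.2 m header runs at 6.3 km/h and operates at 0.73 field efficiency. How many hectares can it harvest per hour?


C = w * v * eta_f / 10
  = 3.2 * 6.3 * 0.73 / 10
  = 14.72 / 10
  = 1.47 ha/h


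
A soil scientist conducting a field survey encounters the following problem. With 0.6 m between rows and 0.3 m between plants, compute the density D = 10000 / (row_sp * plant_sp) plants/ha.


D = 10000 / (row_sp * plant_sp)
  = 10000 / (0.6 * 0.3)
  = 10000 / 0.1800
  = 55555.56 plants/ha


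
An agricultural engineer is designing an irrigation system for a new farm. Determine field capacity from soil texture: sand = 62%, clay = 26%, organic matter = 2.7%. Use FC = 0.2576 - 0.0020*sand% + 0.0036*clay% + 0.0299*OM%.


FC = 0.2576 - 0.0020*62 + 0.0036*26 + 0.0299*2.7
   = 0.2576 - 0.1240 + 0.0936 + 0.0807
   = 0.3079


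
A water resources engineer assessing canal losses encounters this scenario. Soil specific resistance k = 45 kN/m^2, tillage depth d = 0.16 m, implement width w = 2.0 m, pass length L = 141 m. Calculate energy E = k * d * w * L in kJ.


E = k * d * w * L
  = 45 * 0.16 * 2.0 * 141
  = 2030.40 kJ


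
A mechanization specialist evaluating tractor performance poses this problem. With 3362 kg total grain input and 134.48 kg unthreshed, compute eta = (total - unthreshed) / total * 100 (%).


eta = (total - unthreshed) / total * 100
    = (3362 - 134.48) / 3362 * 100
    = 3227.52 / 3362 * 100
    = 96%


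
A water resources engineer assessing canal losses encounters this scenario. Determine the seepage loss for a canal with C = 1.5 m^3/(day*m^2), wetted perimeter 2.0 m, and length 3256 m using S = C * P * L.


S = C * P * L
  = 1.5 * 2.0 * 3256
  = 9768 m^3/day


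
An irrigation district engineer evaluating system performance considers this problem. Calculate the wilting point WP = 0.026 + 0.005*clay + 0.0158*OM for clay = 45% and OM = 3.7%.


WP = 0.026 + 0.005*45 + 0.0158*3.7
   = 0.026 + 0.2250 + 0.0585
   = 0.3095


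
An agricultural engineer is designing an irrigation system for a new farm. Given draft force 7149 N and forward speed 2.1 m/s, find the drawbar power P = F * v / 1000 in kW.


P = F * v / 1000
  = 7149 * 2.1 / 1000
  = 15012.90 / 1000
  = 15.01 kW


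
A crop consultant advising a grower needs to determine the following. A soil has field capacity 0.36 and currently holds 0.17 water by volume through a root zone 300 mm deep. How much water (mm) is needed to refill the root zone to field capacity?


SMD = (FC - theta) * D
    = (0.36 - 0.17) * 300
    = 0.190 * 300
    = 57 mm


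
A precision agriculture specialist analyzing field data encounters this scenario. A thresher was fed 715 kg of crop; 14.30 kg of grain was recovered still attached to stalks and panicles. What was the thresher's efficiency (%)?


eta = (total - unthreshed) / total * 100
    = (715 - 14.30) / 715 * 100
    = 700.70 / 715 * 100
    = 98%


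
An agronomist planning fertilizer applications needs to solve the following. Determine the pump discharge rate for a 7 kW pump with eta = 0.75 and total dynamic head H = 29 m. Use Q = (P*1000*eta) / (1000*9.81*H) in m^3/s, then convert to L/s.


Q = (P * 1000 * eta) / (rho * g * H)
  = (7 * 1000 * 0.75) / (1000 * 9.81 * 29)
  = 5250 / 284490
  = 0.01845 m^3/s = 18.45 L/s


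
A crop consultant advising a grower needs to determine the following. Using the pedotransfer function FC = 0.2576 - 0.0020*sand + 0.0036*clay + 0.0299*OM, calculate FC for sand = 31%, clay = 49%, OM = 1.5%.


FC = 0.2576 - 0.0020*31 + 0.0036*49 + 0.0299*1.5
   = 0.2576 - 0.0620 + 0.1764 + 0.0449
   = 0.4169


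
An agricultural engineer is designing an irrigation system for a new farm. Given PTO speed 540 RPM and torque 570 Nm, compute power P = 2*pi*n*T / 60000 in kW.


P = 2*pi*n*T / 60000
  = 2*pi * 540 * 570 / 60000
  = 1933964.44 / 60000
  = 32.23 kW


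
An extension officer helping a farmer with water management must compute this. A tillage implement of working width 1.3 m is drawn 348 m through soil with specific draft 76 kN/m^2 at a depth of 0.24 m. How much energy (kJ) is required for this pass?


E = k * d * w * L
  = 76 * 0.24 * 1.3 * 348
  = 8251.78 kJ


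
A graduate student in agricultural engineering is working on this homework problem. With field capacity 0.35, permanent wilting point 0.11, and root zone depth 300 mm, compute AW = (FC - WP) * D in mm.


AW = (FC - WP) * D
   = (0.35 - 0.11) * 300
   = 0.24 * 300
   = 72 mm


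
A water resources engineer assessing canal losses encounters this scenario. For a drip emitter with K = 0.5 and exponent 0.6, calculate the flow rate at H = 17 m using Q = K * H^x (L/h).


Q = K * H^x
  = 0.5 * 17^0.6
  = 0.5 * 5.4736
  = 2.74 L/h


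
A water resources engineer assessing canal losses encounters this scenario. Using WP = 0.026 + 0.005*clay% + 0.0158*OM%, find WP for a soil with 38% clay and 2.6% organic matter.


WP = 0.026 + 0.005*38 + 0.0158*2.6
   = 0.026 + 0.1900 + 0.0411
   = 0.2571


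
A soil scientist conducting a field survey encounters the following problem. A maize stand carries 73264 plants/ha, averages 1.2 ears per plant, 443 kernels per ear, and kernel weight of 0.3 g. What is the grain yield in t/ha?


Y = density * ears * kernels * kw
  = 73264 * 1.2 * 443 * 0.3 g/ha
  = 11684142.72 g/ha
  = 11684.14 kg/ha = 11.68 t/ha


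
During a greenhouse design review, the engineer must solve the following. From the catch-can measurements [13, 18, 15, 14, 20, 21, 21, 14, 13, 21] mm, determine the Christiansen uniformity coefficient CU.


xbar = 170 / 10 = 17
sum|xi - xbar| = 32
CU = 100 * (1 - 32 / (10 * 17))
   = 100 * (1 - 0.1882)
   = 81.18%


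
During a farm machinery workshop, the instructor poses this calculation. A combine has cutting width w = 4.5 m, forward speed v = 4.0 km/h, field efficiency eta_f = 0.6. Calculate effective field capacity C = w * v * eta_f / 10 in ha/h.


C = w * v * eta_f / 10
  = 4.5 * 4.0 * 0.6 / 10
  = 10.80 / 10
  = 1.08 ha/h


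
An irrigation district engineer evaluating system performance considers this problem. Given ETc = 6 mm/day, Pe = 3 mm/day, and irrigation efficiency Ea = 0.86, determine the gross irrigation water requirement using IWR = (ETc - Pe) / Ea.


IWR = (ETc - Pe) / Ea
    = (6 - 3) / 0.86
    = 3 / 0.86
    = 3.49 mm/day


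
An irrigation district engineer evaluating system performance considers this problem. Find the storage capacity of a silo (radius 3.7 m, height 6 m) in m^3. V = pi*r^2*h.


V = pi * r^2 * h
  = pi * 3.7^2 * 6
  = pi * 13.69 * 6
  = 258.05 m^3


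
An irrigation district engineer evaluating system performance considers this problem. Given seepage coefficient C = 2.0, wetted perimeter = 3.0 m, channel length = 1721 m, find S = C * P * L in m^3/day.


S = C * P * L
  = 2.0 * 3.0 * 1721
  = 10326 m^3/day


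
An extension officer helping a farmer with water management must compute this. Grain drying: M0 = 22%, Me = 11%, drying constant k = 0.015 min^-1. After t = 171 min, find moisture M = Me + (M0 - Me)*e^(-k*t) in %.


M = Me + (M0 - Me) * e^(-k*t)
  = 11 + (22 - 11) * e^(-0.015*171)
  = 11 + 11 * e^(-2.565)
  = 11 + 11 * 0.07692
  = 11 + 0.8461
  = 11.85%


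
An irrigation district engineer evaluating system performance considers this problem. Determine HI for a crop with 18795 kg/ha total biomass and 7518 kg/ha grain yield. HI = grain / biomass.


HI = grain_yield / biomass
   = 7518 / 18795
   = 0.40


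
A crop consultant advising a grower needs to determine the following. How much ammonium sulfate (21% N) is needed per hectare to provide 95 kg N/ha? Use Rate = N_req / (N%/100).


Rate = N_required / (N_content / 100)
     = 95 / (21 / 100)
     = 95 / 0.21
     = 452.38 kg/ha


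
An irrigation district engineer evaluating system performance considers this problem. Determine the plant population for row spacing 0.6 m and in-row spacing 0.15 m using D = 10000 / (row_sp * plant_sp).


D = 10000 / (row_sp * plant_sp)
  = 10000 / (0.6 * 0.15)
  = 10000 / 0.0900
  = 111111.11 plants/ha


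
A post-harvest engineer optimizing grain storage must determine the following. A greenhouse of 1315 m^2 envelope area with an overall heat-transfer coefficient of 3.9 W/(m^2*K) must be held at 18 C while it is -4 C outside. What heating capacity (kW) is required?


dT = 18 - (-4) = 22 K
Q = U * A * dT
  = 3.9 * 1315 * 22
  = 112827 W = 112.83 kW


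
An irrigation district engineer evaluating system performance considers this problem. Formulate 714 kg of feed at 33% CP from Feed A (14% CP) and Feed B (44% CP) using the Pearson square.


parts_A = CP_b - target = 44 - 33 = 11
parts_B = target - CP_a = 33 - 14 = 19
total_parts = 11 + 19 = 30
Feed A = 714 * 11 / 30 = 261.80 kg
Feed B = 714 * 19 / 30 = 452.20 kg

261.80 kg


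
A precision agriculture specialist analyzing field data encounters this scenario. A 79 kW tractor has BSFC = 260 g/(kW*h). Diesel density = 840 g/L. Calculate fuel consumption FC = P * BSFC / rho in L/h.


FC = P * BSFC / rho_fuel
   = 79 * 260 / 840
   = 20540 / 840
   = 24.45 L/h


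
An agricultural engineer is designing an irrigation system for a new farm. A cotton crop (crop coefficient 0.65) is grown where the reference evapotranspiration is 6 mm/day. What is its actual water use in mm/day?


ETc = Kc * ET0
    = 0.65 * 6
    = 3.90 mm/day


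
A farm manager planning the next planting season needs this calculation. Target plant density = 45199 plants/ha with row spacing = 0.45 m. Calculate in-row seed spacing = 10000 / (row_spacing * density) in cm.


spacing = 10000 / (row_sp * density)
        = 10000 / (0.45 * 45199)
        = 10000 / 20339.55
        = 0.49165 m = 49.17 cm


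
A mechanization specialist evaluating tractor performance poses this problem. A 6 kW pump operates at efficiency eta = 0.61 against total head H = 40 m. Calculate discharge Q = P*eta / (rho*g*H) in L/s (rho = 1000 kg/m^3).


Q = (P * 1000 * eta) / (rho * g * H)
  = (6 * 1000 * 0.61) / (1000 * 9.81 * 40)
  = 3660 / 392400
  = 0.00933 m^3/s = 9.33 L/s


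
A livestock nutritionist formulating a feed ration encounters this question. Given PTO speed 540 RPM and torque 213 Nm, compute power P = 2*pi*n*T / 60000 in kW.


P = 2*pi*n*T / 60000
  = 2*pi * 540 * 213 / 60000
  = 722691.97 / 60000
  = 12.04 kW


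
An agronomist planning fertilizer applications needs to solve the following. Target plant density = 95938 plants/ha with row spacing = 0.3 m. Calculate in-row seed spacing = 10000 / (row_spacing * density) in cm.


spacing = 10000 / (row_sp * density)
        = 10000 / (0.3 * 95938)
        = 10000 / 28781.40
        = 0.34745 m = 34.74 cm


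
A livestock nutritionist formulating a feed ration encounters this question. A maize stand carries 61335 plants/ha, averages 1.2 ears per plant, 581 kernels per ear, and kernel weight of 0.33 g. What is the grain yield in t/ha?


Y = density * ears * kernels * kw
  = 61335 * 1.2 * 581 * 0.33 g/ha
  = 14111711.46 g/ha
  = 14111.71 kg/ha = 14.11 t/ha


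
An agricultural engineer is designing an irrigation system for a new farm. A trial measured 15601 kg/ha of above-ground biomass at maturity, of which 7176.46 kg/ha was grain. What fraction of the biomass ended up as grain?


HI = grain_yield / biomass
   = 7176.46 / 15601
   = 0.46


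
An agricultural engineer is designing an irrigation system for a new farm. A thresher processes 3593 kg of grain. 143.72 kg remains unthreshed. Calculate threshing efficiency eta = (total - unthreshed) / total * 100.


eta = (total - unthreshed) / total * 100
    = (3593 - 143.72) / 3593 * 100
    = 3449.28 / 3593 * 100
    = 96%


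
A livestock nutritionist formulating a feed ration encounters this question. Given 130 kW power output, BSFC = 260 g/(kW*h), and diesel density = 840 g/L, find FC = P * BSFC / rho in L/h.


FC = P * BSFC / rho_fuel
   = 130 * 260 / 840
   = 33800 / 840
   = 40.24 L/h


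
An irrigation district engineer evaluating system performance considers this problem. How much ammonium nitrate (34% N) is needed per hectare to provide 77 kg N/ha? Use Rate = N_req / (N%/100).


Rate = N_required / (N_content / 100)
     = 77 / (34 / 100)
     = 77 / 0.34
     = 226.47 kg/ha


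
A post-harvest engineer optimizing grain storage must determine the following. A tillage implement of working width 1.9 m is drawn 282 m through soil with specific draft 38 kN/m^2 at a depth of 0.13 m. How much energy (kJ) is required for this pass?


E = k * d * w * L
  = 38 * 0.13 * 1.9 * 282
  = 2646.85 kJ


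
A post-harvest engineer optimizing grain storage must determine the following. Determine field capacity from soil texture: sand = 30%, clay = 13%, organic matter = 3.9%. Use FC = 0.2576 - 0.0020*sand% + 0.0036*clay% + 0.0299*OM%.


FC = 0.2576 - 0.0020*30 + 0.0036*13 + 0.0299*3.9
   = 0.2576 - 0.0600 + 0.0468 + 0.1166
   = 0.3610


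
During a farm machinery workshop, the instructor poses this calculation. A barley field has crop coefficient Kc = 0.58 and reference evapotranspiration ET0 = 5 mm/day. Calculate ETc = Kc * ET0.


ETc = Kc * ET0
    = 0.58 * 5
    = 2.90 mm/day


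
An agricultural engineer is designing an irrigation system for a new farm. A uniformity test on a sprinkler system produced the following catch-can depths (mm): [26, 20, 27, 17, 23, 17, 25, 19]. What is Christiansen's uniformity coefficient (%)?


xbar = 174 / 8 = 21.750
sum|xi - xbar| = 28
CU = 100 * (1 - 28 / (8 * 21.750))
   = 100 * (1 - 0.1609)
   = 83.91%


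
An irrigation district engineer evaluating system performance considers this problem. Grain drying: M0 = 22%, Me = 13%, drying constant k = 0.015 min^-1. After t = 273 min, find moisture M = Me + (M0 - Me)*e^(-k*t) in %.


M = Me + (M0 - Me) * e^(-k*t)
  = 13 + (22 - 13) * e^(-0.015*273)
  = 13 + 9 * e^(-4.095)
  = 13 + 9 * 0.01666
  = 13 + 0.1499
  = 13.15%


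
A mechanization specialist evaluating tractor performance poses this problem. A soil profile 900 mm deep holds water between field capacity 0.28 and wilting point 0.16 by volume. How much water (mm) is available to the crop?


AW = (FC - WP) * D
   = (0.28 - 0.16) * 900
   = 0.12 * 900
   = 108 mm


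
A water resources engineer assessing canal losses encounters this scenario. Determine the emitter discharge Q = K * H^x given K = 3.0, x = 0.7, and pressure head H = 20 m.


Q = K * H^x
  = 3.0 * 20^0.7
  = 3.0 * 8.1418
  = 24.43 L/h


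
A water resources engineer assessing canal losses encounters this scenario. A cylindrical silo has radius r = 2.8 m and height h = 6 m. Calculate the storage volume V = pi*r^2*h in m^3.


V = pi * r^2 * h
  = pi * 2.8^2 * 6
  = pi * 7.84 * 6
  = 147.78 m^3


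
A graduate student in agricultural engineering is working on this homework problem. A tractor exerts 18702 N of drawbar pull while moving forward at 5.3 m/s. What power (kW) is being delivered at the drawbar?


P = F * v / 1000
  = 18702 * 5.3 / 1000
  = 99120.60 / 1000
  = 99.12 kW


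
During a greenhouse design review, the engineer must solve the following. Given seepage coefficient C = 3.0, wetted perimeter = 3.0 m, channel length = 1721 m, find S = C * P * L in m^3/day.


S = C * P * L
  = 3.0 * 3.0 * 1721
  = 15489 m^3/day


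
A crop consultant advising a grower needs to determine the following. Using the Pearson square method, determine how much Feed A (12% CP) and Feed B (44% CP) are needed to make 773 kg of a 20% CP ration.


parts_A = CP_b - target = 44 - 20 = 24
parts_B = target - CP_a = 20 - 12 = 8
total_parts = 24 + 8 = 32
Feed A = 773 * 24 / 32 = 579.75 kg
Feed B = 773 * 8 / 32 = 193.25 kg

579.75 kg


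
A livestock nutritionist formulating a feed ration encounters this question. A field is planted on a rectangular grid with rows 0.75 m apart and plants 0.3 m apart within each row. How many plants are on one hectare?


D = 10000 / (row_sp * plant_sp)
  = 10000 / (0.75 * 0.3)
  = 10000 / 0.2250
  = 44444.44 plants/ha


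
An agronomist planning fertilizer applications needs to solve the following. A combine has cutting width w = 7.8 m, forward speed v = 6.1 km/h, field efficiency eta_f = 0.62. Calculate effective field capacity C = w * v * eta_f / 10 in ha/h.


C = w * v * eta_f / 10
  = 7.8 * 6.1 * 0.62 / 10
  = 29.50 / 10
  = 2.95 ha/h


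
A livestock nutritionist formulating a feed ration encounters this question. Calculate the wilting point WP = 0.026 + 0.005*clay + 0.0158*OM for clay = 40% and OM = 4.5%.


WP = 0.026 + 0.005*40 + 0.0158*4.5
   = 0.026 + 0.2000 + 0.0711
   = 0.2971


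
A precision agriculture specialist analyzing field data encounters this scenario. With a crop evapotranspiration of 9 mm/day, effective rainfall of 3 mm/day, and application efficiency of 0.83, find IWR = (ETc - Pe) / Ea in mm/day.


IWR = (ETc - Pe) / Ea
    = (9 - 3) / 0.83
    = 6 / 0.83
    = 7.23 mm/day


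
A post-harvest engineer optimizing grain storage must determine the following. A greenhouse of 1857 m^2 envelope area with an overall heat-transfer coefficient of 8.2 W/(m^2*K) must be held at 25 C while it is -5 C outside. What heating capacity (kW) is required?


dT = 25 - (-5) = 30 K
Q = U * A * dT
  = 8.2 * 1857 * 30
  = 456822 W = 456.82 kW


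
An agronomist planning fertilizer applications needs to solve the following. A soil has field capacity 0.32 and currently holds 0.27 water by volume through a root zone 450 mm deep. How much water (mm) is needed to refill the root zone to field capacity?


SMD = (FC - theta) * D
    = (0.32 - 0.27) * 450
    = 0.050 * 450
    = 22.50 mm


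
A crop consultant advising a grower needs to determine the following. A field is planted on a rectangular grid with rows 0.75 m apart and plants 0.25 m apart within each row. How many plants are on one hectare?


D = 10000 / (row_sp * plant_sp)
  = 10000 / (0.75 * 0.25)
  = 10000 / 0.1875
  = 53333.33 plants/ha


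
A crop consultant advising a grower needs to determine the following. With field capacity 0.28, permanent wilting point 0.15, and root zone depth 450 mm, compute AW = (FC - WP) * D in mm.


AW = (FC - WP) * D
   = (0.28 - 0.15) * 450
   = 0.13 * 450
   = 58.50 mm


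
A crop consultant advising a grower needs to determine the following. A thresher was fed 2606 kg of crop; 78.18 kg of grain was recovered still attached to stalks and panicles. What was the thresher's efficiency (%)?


eta = (total - unthreshed) / total * 100
    = (2606 - 78.18) / 2606 * 100
    = 2527.82 / 2606 * 100
    = 97%


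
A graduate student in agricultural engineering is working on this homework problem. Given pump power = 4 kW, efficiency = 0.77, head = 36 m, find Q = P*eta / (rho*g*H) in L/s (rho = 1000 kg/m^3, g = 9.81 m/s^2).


Q = (P * 1000 * eta) / (rho * g * H)
  = (4 * 1000 * 0.77) / (1000 * 9.81 * 36)
  = 3080 / 353160
  = 0.00872 m^3/s = 8.72 L/s


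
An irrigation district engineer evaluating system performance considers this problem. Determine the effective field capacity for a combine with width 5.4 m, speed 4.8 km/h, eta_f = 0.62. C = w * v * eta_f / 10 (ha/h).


C = w * v * eta_f / 10
  = 5.4 * 4.8 * 0.62 / 10
  = 16.07 / 10
  = 1.61 ha/h


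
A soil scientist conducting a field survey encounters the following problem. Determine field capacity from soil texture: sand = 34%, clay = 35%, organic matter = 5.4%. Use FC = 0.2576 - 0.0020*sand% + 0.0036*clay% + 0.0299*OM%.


FC = 0.2576 - 0.0020*34 + 0.0036*35 + 0.0299*5.4
   = 0.2576 - 0.0680 + 0.1260 + 0.1615
   = 0.4771


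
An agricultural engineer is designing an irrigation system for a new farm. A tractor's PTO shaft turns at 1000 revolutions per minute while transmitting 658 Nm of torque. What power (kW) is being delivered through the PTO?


P = 2*pi*n*T / 60000
  = 2*pi * 1000 * 658 / 60000
  = 4134335.93 / 60000
  = 68.91 kW


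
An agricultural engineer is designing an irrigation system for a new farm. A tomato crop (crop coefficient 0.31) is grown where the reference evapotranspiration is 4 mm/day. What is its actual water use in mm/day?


ETc = Kc * ET0
    = 0.31 * 4
    = 1.24 mm/day


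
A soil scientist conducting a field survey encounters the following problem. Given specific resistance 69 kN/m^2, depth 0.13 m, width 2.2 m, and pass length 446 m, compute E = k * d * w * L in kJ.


E = k * d * w * L
  = 69 * 0.13 * 2.2 * 446
  = 8801.36 kJ


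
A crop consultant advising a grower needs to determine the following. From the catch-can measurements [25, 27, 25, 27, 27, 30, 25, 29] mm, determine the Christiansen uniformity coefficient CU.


xbar = 215 / 8 = 26.875
sum|xi - xbar| = 11.250
CU = 100 * (1 - 11.250 / (8 * 26.875))
   = 100 * (1 - 0.0523)
   = 94.77%


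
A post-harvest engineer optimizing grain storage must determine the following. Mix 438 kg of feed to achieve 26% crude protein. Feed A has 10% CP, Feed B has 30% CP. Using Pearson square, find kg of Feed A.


parts_A = CP_b - target = 30 - 26 = 4
parts_B = target - CP_a = 26 - 10 = 16
total_parts = 4 + 16 = 20
Feed A = 438 * 4 / 20 = 87.60 kg
Feed B = 438 * 16 / 20 = 350.40 kg

87.60 kg


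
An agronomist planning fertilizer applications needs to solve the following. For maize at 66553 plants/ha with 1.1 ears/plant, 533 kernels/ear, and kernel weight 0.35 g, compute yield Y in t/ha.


Y = density * ears * kernels * kw
  = 66553 * 1.1 * 533 * 0.35 g/ha
  = 13657008.37 g/ha
  = 13657.01 kg/ha = 13.66 t/ha


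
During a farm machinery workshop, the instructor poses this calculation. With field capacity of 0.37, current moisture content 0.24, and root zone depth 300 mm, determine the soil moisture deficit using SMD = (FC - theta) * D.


SMD = (FC - theta) * D
    = (0.37 - 0.24) * 300
    = 0.130 * 300
    = 39 mm


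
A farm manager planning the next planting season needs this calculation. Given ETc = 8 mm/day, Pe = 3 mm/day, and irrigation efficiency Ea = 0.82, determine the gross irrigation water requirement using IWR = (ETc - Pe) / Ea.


IWR = (ETc - Pe) / Ea
    = (8 - 3) / 0.82
    = 5 / 0.82
    = 6.10 mm/day


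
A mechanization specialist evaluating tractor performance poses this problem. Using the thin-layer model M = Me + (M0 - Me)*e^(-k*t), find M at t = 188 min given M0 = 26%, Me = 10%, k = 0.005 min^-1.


M = Me + (M0 - Me) * e^(-k*t)
  = 10 + (26 - 10) * e^(-0.005*188)
  = 10 + 16 * e^(-0.940)
  = 10 + 16 * 0.39063
  = 10 + 6.2500
  = 16.25%


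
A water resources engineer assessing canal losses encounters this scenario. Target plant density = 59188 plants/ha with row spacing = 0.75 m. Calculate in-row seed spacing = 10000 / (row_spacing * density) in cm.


spacing = 10000 / (row_sp * density)
        = 10000 / (0.75 * 59188)
        = 10000 / 44391
        = 0.22527 m = 22.53 cm


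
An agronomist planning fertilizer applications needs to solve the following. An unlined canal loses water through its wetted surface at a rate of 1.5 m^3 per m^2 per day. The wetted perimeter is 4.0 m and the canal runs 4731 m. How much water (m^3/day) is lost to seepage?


S = C * P * L
  = 1.5 * 4.0 * 4731
  = 28386 m^3/day
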